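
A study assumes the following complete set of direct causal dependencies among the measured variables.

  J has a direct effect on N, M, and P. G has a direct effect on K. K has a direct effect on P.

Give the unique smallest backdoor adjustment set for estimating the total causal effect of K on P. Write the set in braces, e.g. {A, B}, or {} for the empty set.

Variables eligible for adjustment (non-descendants of K, excluding K and P): {G, J, M, N}.
Backdoor paths from K to P:
  (none)
With no backdoor paths the empty set already satisfies the criterion, and it is trivially minimal.

{}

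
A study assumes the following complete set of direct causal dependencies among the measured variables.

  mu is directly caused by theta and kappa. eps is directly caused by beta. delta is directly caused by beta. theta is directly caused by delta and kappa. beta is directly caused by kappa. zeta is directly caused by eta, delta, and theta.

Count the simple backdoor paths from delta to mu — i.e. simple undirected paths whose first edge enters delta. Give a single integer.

2

A backdoor path from delta to mu is any simple undirected path whose first edge points into delta (i.e. leaves delta via a parent).
Parents of delta: {beta}.
Enumerating:
  P1: delta <- beta <- kappa -> theta -> mu
  P2: delta <- beta <- kappa -> mu
That exhausts the simple backdoor paths. Count: 2.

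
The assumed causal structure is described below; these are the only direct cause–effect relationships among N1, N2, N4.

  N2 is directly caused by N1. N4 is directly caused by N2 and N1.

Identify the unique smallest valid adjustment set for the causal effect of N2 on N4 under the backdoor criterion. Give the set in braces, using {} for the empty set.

{N1}

Variables eligible for adjustment (non-descendants of N2, excluding N2 and N4): {N1}.
Backdoor paths from N2 to N4:
  P1: N2 <- N1 -> N4
The empty set is not sufficient: P1 (N2 <- N1 -> N4) has no collider blocking it and no conditioned non-collider, so it is open.
Try {N1}:
  P1: blocked at fork node N1 ∈ conditioning set.
{N1} contains no descendant of N2 and blocks every backdoor path.
{N1} is the unique smallest valid adjustment set.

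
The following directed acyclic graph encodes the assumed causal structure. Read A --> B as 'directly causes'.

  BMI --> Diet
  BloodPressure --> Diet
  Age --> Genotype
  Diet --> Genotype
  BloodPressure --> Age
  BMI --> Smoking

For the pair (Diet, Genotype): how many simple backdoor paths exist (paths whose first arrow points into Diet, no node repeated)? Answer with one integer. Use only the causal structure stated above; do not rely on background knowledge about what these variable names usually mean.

A backdoor path from Diet to Genotype is any simple undirected path whose first edge points into Diet (i.e. leaves Diet via a parent).
Parents of Diet: {BMI, BloodPressure}.
Enumerating:
  P1: Diet <- BloodPressure -> Age -> Genotype
That exhausts the simple backdoor paths. Count: 1.

1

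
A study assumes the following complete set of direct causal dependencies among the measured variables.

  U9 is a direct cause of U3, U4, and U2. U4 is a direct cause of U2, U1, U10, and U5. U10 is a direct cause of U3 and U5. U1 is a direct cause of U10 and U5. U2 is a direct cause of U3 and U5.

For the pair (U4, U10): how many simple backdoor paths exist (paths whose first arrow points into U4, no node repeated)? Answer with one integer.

A backdoor path from U4 to U10 is any simple undirected path whose first edge points into U4 (i.e. leaves U4 via a parent).
Parents of U4: {U9}.
Enumerating:
  P1: U4 <- U9 -> U2 -> U5 <- U1 -> U10
  P2: U4 <- U9 -> U2 -> U5 <- U10
  P3: U4 <- U9 -> U2 -> U3 <- U10
  P4: U4 <- U9 -> U3 <- U10
  P5: U4 <- U9 -> U3 <- U2 -> U5 <- U1 -> U10
  P6: U4 <- U9 -> U3 <- U2 -> U5 <- U10
That exhausts the simple backdoor paths. Count: 6.

6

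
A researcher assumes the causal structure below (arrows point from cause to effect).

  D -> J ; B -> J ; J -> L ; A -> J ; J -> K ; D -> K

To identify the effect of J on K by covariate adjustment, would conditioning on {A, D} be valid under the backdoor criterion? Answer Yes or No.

Yes

Backdoor paths from J to K (paths whose first edge points into J):
  P1: J <- D -> K
Condition 1 (no descendant of J in the set): holds — descendants of J are {K, L}; none are in {A, D}.
Condition 2 (every backdoor path blocked by {A, D}):
  P1: blocked at fork node D ∈ conditioning set.
{A, D} satisfies the backdoor criterion.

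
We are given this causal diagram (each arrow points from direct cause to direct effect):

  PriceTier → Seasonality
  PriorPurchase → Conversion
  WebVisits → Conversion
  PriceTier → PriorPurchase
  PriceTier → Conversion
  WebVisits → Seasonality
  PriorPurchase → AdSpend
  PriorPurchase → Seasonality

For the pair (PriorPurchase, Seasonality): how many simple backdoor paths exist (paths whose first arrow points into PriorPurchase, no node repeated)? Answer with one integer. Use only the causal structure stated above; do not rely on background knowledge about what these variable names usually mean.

2

A backdoor path from PriorPurchase to Seasonality is any simple undirected path whose first edge points into PriorPurchase (i.e. leaves PriorPurchase via a parent).
Parents of PriorPurchase: {PriceTier}.
Enumerating:
  P1: PriorPurchase <- PriceTier -> Conversion <- WebVisits -> Seasonality
  P2: PriorPurchase <- PriceTier -> Seasonality
That exhausts the simple backdoor paths. Count: 2.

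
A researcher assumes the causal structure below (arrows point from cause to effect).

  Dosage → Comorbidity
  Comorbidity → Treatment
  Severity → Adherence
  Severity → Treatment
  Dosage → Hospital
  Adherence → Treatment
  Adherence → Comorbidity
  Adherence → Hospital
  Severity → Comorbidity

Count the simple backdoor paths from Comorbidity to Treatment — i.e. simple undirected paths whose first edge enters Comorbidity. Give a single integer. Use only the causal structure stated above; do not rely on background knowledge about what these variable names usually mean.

6

A backdoor path from Comorbidity to Treatment is any simple undirected path whose first edge points into Comorbidity (i.e. leaves Comorbidity via a parent).
Parents of Comorbidity: {Adherence, Dosage, Severity}.
Enumerating:
  P1: Comorbidity <- Severity -> Adherence -> Treatment
  P2: Comorbidity <- Severity -> Treatment
  P3: Comorbidity <- Adherence <- Severity -> Treatment
  P4: Comorbidity <- Adherence -> Treatment
  P5: Comorbidity <- Dosage -> Hospital <- Adherence <- Severity -> Treatment
  P6: Comorbidity <- Dosage -> Hospital <- Adherence -> Treatment
That exhausts the simple backdoor paths. Count: 6.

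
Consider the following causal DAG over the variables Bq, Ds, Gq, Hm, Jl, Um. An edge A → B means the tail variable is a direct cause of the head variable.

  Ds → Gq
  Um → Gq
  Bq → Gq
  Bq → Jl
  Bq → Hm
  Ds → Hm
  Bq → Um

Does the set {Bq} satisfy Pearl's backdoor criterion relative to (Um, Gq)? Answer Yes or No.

Backdoor paths from Um to Gq (paths whose first edge points into Um):
  P1: Um <- Bq -> Gq
  P2: Um <- Bq -> Hm <- Ds -> Gq
Condition 1 (no descendant of Um in the set): holds — descendants of Um are {Gq}; none are in {Bq}.
Condition 2 (every backdoor path blocked by {Bq}):
  P1: blocked at fork node Bq ∈ conditioning set.
  P2: blocked at fork node Bq ∈ conditioning set.
{Bq} satisfies the backdoor criterion.

Yes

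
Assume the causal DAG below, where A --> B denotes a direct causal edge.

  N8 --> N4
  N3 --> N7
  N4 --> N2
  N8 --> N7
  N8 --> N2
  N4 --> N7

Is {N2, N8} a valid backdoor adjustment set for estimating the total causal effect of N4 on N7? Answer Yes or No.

No

Backdoor paths from N4 to N7 (paths whose first edge points into N4):
  P1: N4 <- N8 -> N7
Condition 1 (no descendant of N4 in the set): FAILS — N2 is a descendant of N4.
Condition 2 (every backdoor path blocked by {N2, N8}):
  P1: blocked at fork node N8 ∈ conditioning set.
{N2, N8} does not satisfy the backdoor criterion.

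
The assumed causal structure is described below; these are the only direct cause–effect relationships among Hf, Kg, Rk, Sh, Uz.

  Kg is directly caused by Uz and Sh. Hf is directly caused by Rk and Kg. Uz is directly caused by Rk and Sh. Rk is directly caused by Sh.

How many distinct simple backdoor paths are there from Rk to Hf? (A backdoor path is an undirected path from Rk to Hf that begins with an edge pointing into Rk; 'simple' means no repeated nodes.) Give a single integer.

2

A backdoor path from Rk to Hf is any simple undirected path whose first edge points into Rk (i.e. leaves Rk via a parent).
Parents of Rk: {Sh}.
Enumerating:
  P1: Rk <- Sh -> Uz -> Kg -> Hf
  P2: Rk <- Sh -> Kg -> Hf
That exhausts the simple backdoor paths. Count: 2.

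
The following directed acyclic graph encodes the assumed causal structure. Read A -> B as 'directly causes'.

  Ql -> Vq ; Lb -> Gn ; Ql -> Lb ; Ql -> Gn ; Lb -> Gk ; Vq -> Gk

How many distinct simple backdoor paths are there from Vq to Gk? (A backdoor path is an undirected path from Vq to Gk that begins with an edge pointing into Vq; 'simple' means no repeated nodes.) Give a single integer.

2

A backdoor path from Vq to Gk is any simple undirected path whose first edge points into Vq (i.e. leaves Vq via a parent).
Parents of Vq: {Ql}.
Enumerating:
  P1: Vq <- Ql -> Lb -> Gk
  P2: Vq <- Ql -> Gn <- Lb -> Gk
That exhausts the simple backdoor paths. Count: 2.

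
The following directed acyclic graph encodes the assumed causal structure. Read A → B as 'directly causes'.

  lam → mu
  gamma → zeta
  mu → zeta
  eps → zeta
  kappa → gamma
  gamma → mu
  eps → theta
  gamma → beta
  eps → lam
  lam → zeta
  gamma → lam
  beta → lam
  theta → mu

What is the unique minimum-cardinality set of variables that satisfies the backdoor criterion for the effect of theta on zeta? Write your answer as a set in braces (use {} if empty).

{eps}

Variables eligible for adjustment (non-descendants of theta, excluding theta and zeta): {beta, eps, gamma, kappa, lam}.
Backdoor paths from theta to zeta:
  P1: theta <- eps -> lam <- gamma -> mu -> zeta
  P2: theta <- eps -> lam <- gamma -> zeta
  P3: theta <- eps -> lam <- beta <- gamma -> mu -> zeta
  P4: theta <- eps -> lam <- beta <- gamma -> zeta
  P5: theta <- eps -> lam -> mu <- gamma -> zeta
  P6: theta <- eps -> lam -> mu -> zeta
  P7: theta <- eps -> lam -> zeta
  P8: theta <- eps -> zeta
The empty set is not sufficient: P6 (theta <- eps -> lam -> mu -> zeta) has no collider blocking it and no conditioned non-collider, so it is open.
Try {eps}:
  P1: blocked at fork node eps ∈ conditioning set.
  P2: blocked at fork node eps ∈ conditioning set.
  P3: blocked at fork node eps ∈ conditioning set.
  P4: blocked at fork node eps ∈ conditioning set.
  P5: blocked at fork node eps ∈ conditioning set.
  P6: blocked at fork node eps ∈ conditioning set.
  P7: blocked at fork node eps ∈ conditioning set.
  P8: blocked at fork node eps ∈ conditioning set.
{eps} contains no descendant of theta and blocks every backdoor path.
No other singleton works — e.g. {kappa} leaves P6 open — so {eps} is the unique smallest valid adjustment set.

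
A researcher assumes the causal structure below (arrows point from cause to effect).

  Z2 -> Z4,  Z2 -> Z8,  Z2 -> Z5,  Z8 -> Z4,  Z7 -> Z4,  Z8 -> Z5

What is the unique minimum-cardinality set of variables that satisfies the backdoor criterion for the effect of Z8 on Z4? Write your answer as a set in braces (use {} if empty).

Variables eligible for adjustment (non-descendants of Z8, excluding Z8 and Z4): {Z2, Z7}.
Backdoor paths from Z8 to Z4:
  P1: Z8 <- Z2 -> Z4
The empty set is not sufficient: P1 (Z8 <- Z2 -> Z4) has no collider blocking it and no conditioned non-collider, so it is open.
Try {Z2}:
  P1: blocked at fork node Z2 ∈ conditioning set.
{Z2} contains no descendant of Z8 and blocks every backdoor path.
No other singleton works — e.g. {Z7} leaves P1 open — so {Z2} is the unique smallest valid adjustment set.

{Z2}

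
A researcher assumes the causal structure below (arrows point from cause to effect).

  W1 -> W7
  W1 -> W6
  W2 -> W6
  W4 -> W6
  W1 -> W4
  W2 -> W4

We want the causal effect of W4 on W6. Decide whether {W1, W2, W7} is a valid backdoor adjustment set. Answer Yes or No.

Yes

Backdoor paths from W4 to W6 (paths whose first edge points into W4):
  P1: W4 <- W1 -> W6
  P2: W4 <- W2 -> W6
Condition 1 (no descendant of W4 in the set): holds — descendants of W4 are {W6}; none are in {W1, W2, W7}.
Condition 2 (every backdoor path blocked by {W1, W2, W7}):
  P1: blocked at fork node W1 ∈ conditioning set.
  P2: blocked at fork node W2 ∈ conditioning set.
{W1, W2, W7} satisfies the backdoor criterion.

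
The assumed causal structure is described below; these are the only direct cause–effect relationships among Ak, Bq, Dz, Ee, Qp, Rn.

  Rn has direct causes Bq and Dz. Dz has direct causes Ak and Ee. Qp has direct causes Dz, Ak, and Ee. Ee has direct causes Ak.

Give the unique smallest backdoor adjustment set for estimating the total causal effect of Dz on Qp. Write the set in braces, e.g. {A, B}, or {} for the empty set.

{Ak, Ee}

Variables eligible for adjustment (non-descendants of Dz, excluding Dz and Qp): {Ak, Bq, Ee}.
Backdoor paths from Dz to Qp:
  P1: Dz <- Ak -> Ee -> Qp
  P2: Dz <- Ak -> Qp
  P3: Dz <- Ee <- Ak -> Qp
  P4: Dz <- Ee -> Qp
The empty set is not sufficient: P1 (Dz <- Ak -> Ee -> Qp) has no collider blocking it and no conditioned non-collider, so it is open.
Try {Ak, Ee}:
  P1: blocked at fork node Ak ∈ conditioning set.
  P2: blocked at fork node Ak ∈ conditioning set.
  P3: blocked at chain node Ee ∈ conditioning set.
  P4: blocked at fork node Ee ∈ conditioning set.
{Ak, Ee} contains no descendant of Dz and blocks every backdoor path.
Every element of {Ak, Ee} is needed (dropping Ak leaves P2 open; dropping Ee leaves P4 open), so no proper subset is valid.
Among all size-2 subsets of the eligible variables, only {Ak, Ee} blocks every backdoor path, so it is the unique smallest valid adjustment set.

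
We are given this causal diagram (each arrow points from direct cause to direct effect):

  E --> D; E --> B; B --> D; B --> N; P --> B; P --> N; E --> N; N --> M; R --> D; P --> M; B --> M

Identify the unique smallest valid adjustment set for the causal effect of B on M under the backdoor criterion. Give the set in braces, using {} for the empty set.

Variables eligible for adjustment (non-descendants of B, excluding B and M): {E, P, R}.
Backdoor paths from B to M:
  P1: B <- P -> N -> M
  P2: B <- P -> M
  P3: B <- E -> N <- P -> M
  P4: B <- E -> N -> M
The empty set is not sufficient: P1 (B <- P -> N -> M) has no collider blocking it and no conditioned non-collider, so it is open.
Try {E, P}:
  P1: blocked at fork node P ∈ conditioning set.
  P2: blocked at fork node P ∈ conditioning set.
  P3: blocked at fork node E ∈ conditioning set.
  P4: blocked at fork node E ∈ conditioning set.
{E, P} contains no descendant of B and blocks every backdoor path.
Every element of {E, P} is needed (dropping E leaves P4 open; dropping P leaves P1 open), so no proper subset is valid.
Among all size-2 subsets of the eligible variables, only {E, P} blocks every backdoor path, so it is the unique smallest valid adjustment set.

{E, P}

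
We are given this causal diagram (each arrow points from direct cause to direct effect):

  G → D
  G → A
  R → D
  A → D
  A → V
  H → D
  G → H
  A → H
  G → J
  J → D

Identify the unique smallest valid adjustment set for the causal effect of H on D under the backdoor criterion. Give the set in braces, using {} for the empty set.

Variables eligible for adjustment (non-descendants of H, excluding H and D): {A, G, J, R, V}.
Backdoor paths from H to D:
  P1: H <- G -> A -> D
  P2: H <- G -> J -> D
  P3: H <- G -> D
  P4: H <- A <- G -> J -> D
  P5: H <- A <- G -> D
  P6: H <- A -> D
The empty set is not sufficient: P1 (H <- G -> A -> D) has no collider blocking it and no conditioned non-collider, so it is open.
Try {A, G}:
  P1: blocked at fork node G ∈ conditioning set.
  P2: blocked at fork node G ∈ conditioning set.
  P3: blocked at fork node G ∈ conditioning set.
  P4: blocked at chain node A ∈ conditioning set.
  P5: blocked at chain node A ∈ conditioning set.
  P6: blocked at fork node A ∈ conditioning set.
{A, G} contains no descendant of H and blocks every backdoor path.
Every element of {A, G} is needed (dropping A leaves P6 open; dropping G leaves P2 open), so no proper subset is valid.
Among all size-2 subsets of the eligible variables, only {A, G} blocks every backdoor path, so it is the unique smallest valid adjustment set.

{A, G}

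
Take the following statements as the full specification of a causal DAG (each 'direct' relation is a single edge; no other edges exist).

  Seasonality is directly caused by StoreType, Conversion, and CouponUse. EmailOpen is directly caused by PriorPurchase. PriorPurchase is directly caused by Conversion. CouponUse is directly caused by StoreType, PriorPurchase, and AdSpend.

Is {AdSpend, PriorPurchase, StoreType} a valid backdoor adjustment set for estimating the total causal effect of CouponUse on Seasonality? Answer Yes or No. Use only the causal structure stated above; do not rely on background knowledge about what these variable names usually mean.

Backdoor paths from CouponUse to Seasonality (paths whose first edge points into CouponUse):
  P1: CouponUse <- PriorPurchase <- Conversion -> Seasonality
  P2: CouponUse <- StoreType -> Seasonality
Condition 1 (no descendant of CouponUse in the set): holds — descendants of CouponUse are {Seasonality}; none are in {AdSpend, PriorPurchase, StoreType}.
Condition 2 (every backdoor path blocked by {AdSpend, PriorPurchase, StoreType}):
  P1: blocked at chain node PriorPurchase ∈ conditioning set.
  P2: blocked at fork node StoreType ∈ conditioning set.
{AdSpend, PriorPurchase, StoreType} satisfies the backdoor criterion.

Yes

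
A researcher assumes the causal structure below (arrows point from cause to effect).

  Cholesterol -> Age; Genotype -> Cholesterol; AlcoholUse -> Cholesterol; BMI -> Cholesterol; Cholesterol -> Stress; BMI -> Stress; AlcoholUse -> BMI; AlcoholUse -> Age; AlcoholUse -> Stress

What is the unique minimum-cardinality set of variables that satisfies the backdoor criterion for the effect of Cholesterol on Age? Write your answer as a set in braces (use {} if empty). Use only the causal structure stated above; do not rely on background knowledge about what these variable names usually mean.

{AlcoholUse}

Variables eligible for adjustment (non-descendants of Cholesterol, excluding Cholesterol and Age): {AlcoholUse, BMI, Genotype}.
Backdoor paths from Cholesterol to Age:
  P1: Cholesterol <- AlcoholUse -> Age
  P2: Cholesterol <- BMI <- AlcoholUse -> Age
  P3: Cholesterol <- BMI -> Stress <- AlcoholUse -> Age
The empty set is not sufficient: P1 (Cholesterol <- AlcoholUse -> Age) has no collider blocking it and no conditioned non-collider, so it is open.
Try {AlcoholUse}:
  P1: blocked at fork node AlcoholUse ∈ conditioning set.
  P2: blocked at fork node AlcoholUse ∈ conditioning set.
  P3: blocked at collider Stress (neither it nor any descendant is in the conditioning set).
{AlcoholUse} contains no descendant of Cholesterol and blocks every backdoor path.
No other singleton works — e.g. {Genotype} leaves P1 open — so {AlcoholUse} is the unique smallest valid adjustment set.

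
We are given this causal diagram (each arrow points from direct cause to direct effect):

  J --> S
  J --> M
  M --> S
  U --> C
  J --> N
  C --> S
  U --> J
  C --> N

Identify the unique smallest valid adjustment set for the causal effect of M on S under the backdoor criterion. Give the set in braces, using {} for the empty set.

{J}

Variables eligible for adjustment (non-descendants of M, excluding M and S): {C, J, N, U}.
Backdoor paths from M to S:
  P1: M <- J <- U -> C -> S
  P2: M <- J -> N <- C -> S
  P3: M <- J -> S
The empty set is not sufficient: P1 (M <- J <- U -> C -> S) has no collider blocking it and no conditioned non-collider, so it is open.
Try {J}:
  P1: blocked at chain node J ∈ conditioning set.
  P2: blocked at fork node J ∈ conditioning set.
  P3: blocked at fork node J ∈ conditioning set.
{J} contains no descendant of M and blocks every backdoor path.
No other singleton works — e.g. {U} leaves P3 open — so {J} is the unique smallest valid adjustment set.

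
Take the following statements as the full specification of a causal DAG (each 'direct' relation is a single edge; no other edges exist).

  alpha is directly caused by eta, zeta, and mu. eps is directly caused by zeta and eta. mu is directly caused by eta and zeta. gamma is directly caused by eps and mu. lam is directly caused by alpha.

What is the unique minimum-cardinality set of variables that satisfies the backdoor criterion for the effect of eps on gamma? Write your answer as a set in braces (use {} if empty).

Variables eligible for adjustment (non-descendants of eps, excluding eps and gamma): {alpha, eta, lam, mu, zeta}.
Backdoor paths from eps to gamma:
  P1: eps <- zeta -> mu -> gamma
  P2: eps <- zeta -> alpha <- eta -> mu -> gamma
  P3: eps <- zeta -> alpha <- mu -> gamma
  P4: eps <- eta -> mu -> gamma
  P5: eps <- eta -> alpha <- zeta -> mu -> gamma
  P6: eps <- eta -> alpha <- mu -> gamma
The empty set is not sufficient: P1 (eps <- zeta -> mu -> gamma) has no collider blocking it and no conditioned non-collider, so it is open.
Try {mu}:
  P1: blocked at chain node mu ∈ conditioning set.
  P2: blocked at collider alpha (neither it nor any descendant is in the conditioning set).
  P3: blocked at collider alpha (neither it nor any descendant is in the conditioning set).
  P4: blocked at chain node mu ∈ conditioning set.
  P5: blocked at collider alpha (neither it nor any descendant is in the conditioning set).
  P6: blocked at collider alpha (neither it nor any descendant is in the conditioning set).
{mu} contains no descendant of eps and blocks every backdoor path.
No other singleton works — e.g. {zeta} leaves P4 open — so {mu} is the unique smallest valid adjustment set.

{mu}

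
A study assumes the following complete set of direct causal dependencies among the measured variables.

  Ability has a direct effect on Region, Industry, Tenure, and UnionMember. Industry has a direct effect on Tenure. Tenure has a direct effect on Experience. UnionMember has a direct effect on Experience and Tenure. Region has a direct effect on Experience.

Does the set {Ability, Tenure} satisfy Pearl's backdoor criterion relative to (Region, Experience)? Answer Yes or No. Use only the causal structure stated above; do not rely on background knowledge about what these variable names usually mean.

Yes

Backdoor paths from Region to Experience (paths whose first edge points into Region):
  P1: Region <- Ability -> Industry -> Tenure <- UnionMember -> Experience
  P2: Region <- Ability -> Industry -> Tenure -> Experience
  P3: Region <- Ability -> UnionMember -> Tenure -> Experience
  P4: Region <- Ability -> UnionMember -> Experience
  P5: Region <- Ability -> Tenure <- UnionMember -> Experience
  P6: Region <- Ability -> Tenure -> Experience
Condition 1 (no descendant of Region in the set): holds — descendants of Region are {Experience}; none are in {Ability, Tenure}.
Condition 2 (every backdoor path blocked by {Ability, Tenure}):
  P1: blocked at fork node Ability ∈ conditioning set.
  P2: blocked at fork node Ability ∈ conditioning set.
  P3: blocked at fork node Ability ∈ conditioning set.
  P4: blocked at fork node Ability ∈ conditioning set.
  P5: blocked at fork node Ability ∈ conditioning set.
  P6: blocked at fork node Ability ∈ conditioning set.
{Ability, Tenure} satisfies the backdoor criterion.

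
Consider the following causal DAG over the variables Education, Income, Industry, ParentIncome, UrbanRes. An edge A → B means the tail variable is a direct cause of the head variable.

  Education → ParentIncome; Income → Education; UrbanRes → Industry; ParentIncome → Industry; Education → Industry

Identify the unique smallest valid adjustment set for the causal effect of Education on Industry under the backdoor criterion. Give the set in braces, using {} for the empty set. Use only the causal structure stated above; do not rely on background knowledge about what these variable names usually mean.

{}

Variables eligible for adjustment (non-descendants of Education, excluding Education and Industry): {Income, UrbanRes}.
Backdoor paths from Education to Industry:
  (none)
With no backdoor paths the empty set already satisfies the criterion, and it is trivially minimal.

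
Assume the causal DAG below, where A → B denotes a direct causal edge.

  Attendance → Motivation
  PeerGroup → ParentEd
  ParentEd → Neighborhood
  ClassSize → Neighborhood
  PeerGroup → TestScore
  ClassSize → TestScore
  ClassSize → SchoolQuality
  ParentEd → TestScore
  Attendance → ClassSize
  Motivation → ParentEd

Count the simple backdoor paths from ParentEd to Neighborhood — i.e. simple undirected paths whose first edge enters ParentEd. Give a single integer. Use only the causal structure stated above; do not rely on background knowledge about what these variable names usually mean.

A backdoor path from ParentEd to Neighborhood is any simple undirected path whose first edge points into ParentEd (i.e. leaves ParentEd via a parent).
Parents of ParentEd: {Motivation, PeerGroup}.
Enumerating:
  P1: ParentEd <- PeerGroup -> TestScore <- ClassSize -> Neighborhood
  P2: ParentEd <- Motivation <- Attendance -> ClassSize -> Neighborhood
That exhausts the simple backdoor paths. Count: 2.

2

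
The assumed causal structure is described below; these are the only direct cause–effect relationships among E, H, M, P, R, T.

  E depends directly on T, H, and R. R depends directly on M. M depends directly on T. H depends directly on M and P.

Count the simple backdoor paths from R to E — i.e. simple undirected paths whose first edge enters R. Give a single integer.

2

A backdoor path from R to E is any simple undirected path whose first edge points into R (i.e. leaves R via a parent).
Parents of R: {M}.
Enumerating:
  P1: R <- M <- T -> E
  P2: R <- M -> H -> E
That exhausts the simple backdoor paths. Count: 2.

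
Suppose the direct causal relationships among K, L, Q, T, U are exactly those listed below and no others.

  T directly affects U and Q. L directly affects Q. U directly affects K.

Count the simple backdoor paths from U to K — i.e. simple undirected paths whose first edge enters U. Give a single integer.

0

A backdoor path from U to K is any simple undirected path whose first edge points into U (i.e. leaves U via a parent).
Parents of U: {T}.
No simple path from any parent of U reaches K without revisiting U, so there are no backdoor paths.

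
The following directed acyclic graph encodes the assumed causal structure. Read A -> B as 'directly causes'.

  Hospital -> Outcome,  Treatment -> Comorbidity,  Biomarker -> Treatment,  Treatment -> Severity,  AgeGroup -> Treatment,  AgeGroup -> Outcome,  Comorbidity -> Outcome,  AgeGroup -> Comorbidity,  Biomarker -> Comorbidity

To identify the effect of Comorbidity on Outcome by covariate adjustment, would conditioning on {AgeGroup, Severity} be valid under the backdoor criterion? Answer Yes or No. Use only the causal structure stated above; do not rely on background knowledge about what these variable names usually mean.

Backdoor paths from Comorbidity to Outcome (paths whose first edge points into Comorbidity):
  P1: Comorbidity <- Biomarker -> Treatment <- AgeGroup -> Outcome
  P2: Comorbidity <- AgeGroup -> Outcome
  P3: Comorbidity <- Treatment <- AgeGroup -> Outcome
Condition 1 (no descendant of Comorbidity in the set): holds — descendants of Comorbidity are {Outcome}; none are in {AgeGroup, Severity}.
Condition 2 (every backdoor path blocked by {AgeGroup, Severity}):
  P1: blocked at fork node AgeGroup ∈ conditioning set.
  P2: blocked at fork node AgeGroup ∈ conditioning set.
  P3: blocked at fork node AgeGroup ∈ conditioning set.
{AgeGroup, Severity} satisfies the backdoor criterion.

Yes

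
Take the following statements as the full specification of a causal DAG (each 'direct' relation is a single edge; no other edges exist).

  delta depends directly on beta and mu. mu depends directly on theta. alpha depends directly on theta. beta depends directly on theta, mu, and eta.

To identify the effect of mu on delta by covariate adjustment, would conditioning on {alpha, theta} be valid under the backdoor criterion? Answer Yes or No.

Yes

Backdoor paths from mu to delta (paths whose first edge points into mu):
  P1: mu <- theta -> beta -> delta
Condition 1 (no descendant of mu in the set): holds — descendants of mu are {beta, delta}; none are in {alpha, theta}.
Condition 2 (every backdoor path blocked by {alpha, theta}):
  P1: blocked at fork node theta ∈ conditioning set.
{alpha, theta} satisfies the backdoor criterion.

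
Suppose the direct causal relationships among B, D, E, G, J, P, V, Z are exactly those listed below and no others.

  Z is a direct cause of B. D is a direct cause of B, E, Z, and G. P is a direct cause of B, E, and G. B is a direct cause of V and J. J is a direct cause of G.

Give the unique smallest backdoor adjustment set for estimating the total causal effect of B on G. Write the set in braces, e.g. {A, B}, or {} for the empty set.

{D, P}

Variables eligible for adjustment (non-descendants of B, excluding B and G): {D, E, P, Z}.
Backdoor paths from B to G:
  P1: B <- P -> E <- D -> G
  P2: B <- P -> G
  P3: B <- D -> E <- P -> G
  P4: B <- D -> G
  P5: B <- Z <- D -> E <- P -> G
  P6: B <- Z <- D -> G
The empty set is not sufficient: P2 (B <- P -> G) has no collider blocking it and no conditioned non-collider, so it is open.
Try {D, P}:
  P1: blocked at fork node P ∈ conditioning set.
  P2: blocked at fork node P ∈ conditioning set.
  P3: blocked at fork node D ∈ conditioning set.
  P4: blocked at fork node D ∈ conditioning set.
  P5: blocked at fork node D ∈ conditioning set.
  P6: blocked at fork node D ∈ conditioning set.
{D, P} contains no descendant of B and blocks every backdoor path.
Every element of {D, P} is needed (dropping D leaves P4 open; dropping P leaves P2 open), so no proper subset is valid.
Among all size-2 subsets of the eligible variables, only {D, P} blocks every backdoor path, so it is the unique smallest valid adjustment set.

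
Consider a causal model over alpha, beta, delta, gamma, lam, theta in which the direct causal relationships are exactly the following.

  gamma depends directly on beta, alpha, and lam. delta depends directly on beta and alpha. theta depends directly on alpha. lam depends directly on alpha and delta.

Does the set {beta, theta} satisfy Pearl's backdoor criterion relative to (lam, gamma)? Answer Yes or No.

Backdoor paths from lam to gamma (paths whose first edge points into lam):
  P1: lam <- alpha -> delta <- beta -> gamma
  P2: lam <- alpha -> gamma
  P3: lam <- delta <- beta -> gamma
  P4: lam <- delta <- alpha -> gamma
Condition 1 (no descendant of lam in the set): holds — descendants of lam are {gamma}; none are in {beta, theta}.
Condition 2 (every backdoor path blocked by {beta, theta}):
  P1: blocked at collider delta (neither it nor any descendant is in the conditioning set).
  P2: open — no interior node is in the conditioning set.
  P3: blocked at fork node beta ∈ conditioning set.
  P4: open — no interior node is in the conditioning set.
{beta, theta} does not satisfy the backdoor criterion.

No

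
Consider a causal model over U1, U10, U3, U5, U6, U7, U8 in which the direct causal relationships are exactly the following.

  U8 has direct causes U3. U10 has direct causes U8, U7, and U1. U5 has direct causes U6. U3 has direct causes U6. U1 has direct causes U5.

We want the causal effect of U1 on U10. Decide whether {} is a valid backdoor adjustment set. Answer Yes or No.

No

Backdoor paths from U1 to U10 (paths whose first edge points into U1):
  P1: U1 <- U5 <- U6 -> U3 -> U8 -> U10
Condition 1 (no descendant of U1 in the set): holds — descendants of U1 are {U10}; none are in {}.
Condition 2 (every backdoor path blocked by {}):
  P1: open — no interior node is in the conditioning set.
{} does not satisfy the backdoor criterion.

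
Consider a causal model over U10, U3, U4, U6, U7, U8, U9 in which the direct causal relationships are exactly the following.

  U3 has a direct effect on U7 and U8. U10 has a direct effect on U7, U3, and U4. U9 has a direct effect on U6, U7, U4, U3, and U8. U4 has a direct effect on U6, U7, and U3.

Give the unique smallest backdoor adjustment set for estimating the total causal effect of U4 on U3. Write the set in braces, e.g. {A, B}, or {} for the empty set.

{U10, U9}

Variables eligible for adjustment (non-descendants of U4, excluding U4 and U3): {U10, U9}.
Backdoor paths from U4 to U3:
  P1: U4 <- U9 -> U3
  P2: U4 <- U9 -> U7 <- U10 -> U3
  P3: U4 <- U9 -> U7 <- U3
  P4: U4 <- U9 -> U8 <- U3
  P5: U4 <- U10 -> U3
  P6: U4 <- U10 -> U7 <- U9 -> U3
  P7: U4 <- U10 -> U7 <- U9 -> U8 <- U3
  P8: U4 <- U10 -> U7 <- U3
The empty set is not sufficient: P1 (U4 <- U9 -> U3) has no collider blocking it and no conditioned non-collider, so it is open.
Try {U10, U9}:
  P1: blocked at fork node U9 ∈ conditioning set.
  P2: blocked at fork node U9 ∈ conditioning set.
  P3: blocked at fork node U9 ∈ conditioning set.
  P4: blocked at fork node U9 ∈ conditioning set.
  P5: blocked at fork node U10 ∈ conditioning set.
  P6: blocked at fork node U10 ∈ conditioning set.
  P7: blocked at fork node U10 ∈ conditioning set.
  P8: blocked at fork node U10 ∈ conditioning set.
{U10, U9} contains no descendant of U4 and blocks every backdoor path.
Every element of {U10, U9} is needed (dropping U10 leaves P5 open; dropping U9 leaves P1 open), so no proper subset is valid.
Among all size-2 subsets of the eligible variables, only {U10, U9} blocks every backdoor path, so it is the unique smallest valid adjustment set.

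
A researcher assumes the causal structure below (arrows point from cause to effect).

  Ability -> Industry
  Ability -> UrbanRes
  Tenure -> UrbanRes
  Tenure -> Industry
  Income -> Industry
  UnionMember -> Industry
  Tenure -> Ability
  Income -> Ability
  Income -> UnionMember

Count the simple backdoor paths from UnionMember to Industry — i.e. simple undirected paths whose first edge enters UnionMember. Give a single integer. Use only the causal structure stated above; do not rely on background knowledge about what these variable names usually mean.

4

A backdoor path from UnionMember to Industry is any simple undirected path whose first edge points into UnionMember (i.e. leaves UnionMember via a parent).
Parents of UnionMember: {Income}.
Enumerating:
  P1: UnionMember <- Income -> Ability <- Tenure -> Industry
  P2: UnionMember <- Income -> Ability -> UrbanRes <- Tenure -> Industry
  P3: UnionMember <- Income -> Ability -> Industry
  P4: UnionMember <- Income -> Industry
That exhausts the simple backdoor paths. Count: 4.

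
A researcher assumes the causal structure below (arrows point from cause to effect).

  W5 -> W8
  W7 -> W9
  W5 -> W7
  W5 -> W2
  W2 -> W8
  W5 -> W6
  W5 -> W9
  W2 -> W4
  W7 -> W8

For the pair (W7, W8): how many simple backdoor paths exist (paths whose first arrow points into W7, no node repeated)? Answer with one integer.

A backdoor path from W7 to W8 is any simple undirected path whose first edge points into W7 (i.e. leaves W7 via a parent).
Parents of W7: {W5}.
Enumerating:
  P1: W7 <- W5 -> W2 -> W8
  P2: W7 <- W5 -> W8
That exhausts the simple backdoor paths. Count: 2.

2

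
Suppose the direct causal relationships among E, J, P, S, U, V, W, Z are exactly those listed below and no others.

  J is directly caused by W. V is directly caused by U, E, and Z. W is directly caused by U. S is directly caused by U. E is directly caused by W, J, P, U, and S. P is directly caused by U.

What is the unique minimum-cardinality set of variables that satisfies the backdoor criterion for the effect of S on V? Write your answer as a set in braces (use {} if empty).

{U}

Variables eligible for adjustment (non-descendants of S, excluding S and V): {J, P, U, W, Z}.
Backdoor paths from S to V:
  P1: S <- U -> W -> J -> E -> V
  P2: S <- U -> W -> E -> V
  P3: S <- U -> P -> E -> V
  P4: S <- U -> E -> V
  P5: S <- U -> V
The empty set is not sufficient: P1 (S <- U -> W -> J -> E -> V) has no collider blocking it and no conditioned non-collider, so it is open.
Try {U}:
  P1: blocked at fork node U ∈ conditioning set.
  P2: blocked at fork node U ∈ conditioning set.
  P3: blocked at fork node U ∈ conditioning set.
  P4: blocked at fork node U ∈ conditioning set.
  P5: blocked at fork node U ∈ conditioning set.
{U} contains no descendant of S and blocks every backdoor path.
No other singleton works — e.g. {Z} leaves P1 open — so {U} is the unique smallest valid adjustment set.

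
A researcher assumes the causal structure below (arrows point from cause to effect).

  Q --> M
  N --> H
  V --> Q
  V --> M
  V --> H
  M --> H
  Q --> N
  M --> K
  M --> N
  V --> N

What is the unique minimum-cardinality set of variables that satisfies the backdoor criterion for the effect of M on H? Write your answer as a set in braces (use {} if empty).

{Q, V}

Variables eligible for adjustment (non-descendants of M, excluding M and H): {Q, V}.
Backdoor paths from M to H:
  P1: M <- V -> Q -> N -> H
  P2: M <- V -> N -> H
  P3: M <- V -> H
  P4: M <- Q <- V -> N -> H
  P5: M <- Q <- V -> H
  P6: M <- Q -> N <- V -> H
  P7: M <- Q -> N -> H
The empty set is not sufficient: P1 (M <- V -> Q -> N -> H) has no collider blocking it and no conditioned non-collider, so it is open.
Try {Q, V}:
  P1: blocked at fork node V ∈ conditioning set.
  P2: blocked at fork node V ∈ conditioning set.
  P3: blocked at fork node V ∈ conditioning set.
  P4: blocked at chain node Q ∈ conditioning set.
  P5: blocked at chain node Q ∈ conditioning set.
  P6: blocked at fork node Q ∈ conditioning set.
  P7: blocked at fork node Q ∈ conditioning set.
{Q, V} contains no descendant of M and blocks every backdoor path.
Every element of {Q, V} is needed (dropping Q leaves P7 open; dropping V leaves P2 open), so no proper subset is valid.
Among all size-2 subsets of the eligible variables, only {Q, V} blocks every backdoor path, so it is the unique smallest valid adjustment set.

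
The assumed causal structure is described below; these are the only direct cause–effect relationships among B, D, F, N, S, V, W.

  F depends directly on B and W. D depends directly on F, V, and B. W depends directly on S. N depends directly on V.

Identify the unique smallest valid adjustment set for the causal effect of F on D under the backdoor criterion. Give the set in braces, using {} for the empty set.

{B}

Variables eligible for adjustment (non-descendants of F, excluding F and D): {B, N, S, V, W}.
Backdoor paths from F to D:
  P1: F <- B -> D
The empty set is not sufficient: P1 (F <- B -> D) has no collider blocking it and no conditioned non-collider, so it is open.
Try {B}:
  P1: blocked at fork node B ∈ conditioning set.
{B} contains no descendant of F and blocks every backdoor path.
No other singleton works — e.g. {V} leaves P1 open — so {B} is the unique smallest valid adjustment set.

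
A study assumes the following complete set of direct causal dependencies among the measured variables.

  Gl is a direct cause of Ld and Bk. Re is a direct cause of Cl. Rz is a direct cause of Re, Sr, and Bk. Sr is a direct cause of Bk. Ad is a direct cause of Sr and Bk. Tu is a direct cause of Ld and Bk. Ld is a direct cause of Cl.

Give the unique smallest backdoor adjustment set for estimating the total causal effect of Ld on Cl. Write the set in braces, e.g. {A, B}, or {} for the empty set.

{}

Variables eligible for adjustment (non-descendants of Ld, excluding Ld and Cl): {Ad, Bk, Gl, Re, Rz, Sr, Tu}.
Backdoor paths from Ld to Cl:
  P1: Ld <- Tu -> Bk <- Rz -> Re -> Cl
  P2: Ld <- Tu -> Bk <- Ad -> Sr <- Rz -> Re -> Cl
  P3: Ld <- Tu -> Bk <- Sr <- Rz -> Re -> Cl
  P4: Ld <- Gl -> Bk <- Rz -> Re -> Cl
  P5: Ld <- Gl -> Bk <- Ad -> Sr <- Rz -> Re -> Cl
  P6: Ld <- Gl -> Bk <- Sr <- Rz -> Re -> Cl
Each backdoor path contains an unconditioned collider, so every path is already blocked with the empty conditioning set:
  P1: blocked at collider Bk (neither it nor any descendant is in the conditioning set).
  P2: blocked at collider Bk (neither it nor any descendant is in the conditioning set).
  P3: blocked at collider Bk (neither it nor any descendant is in the conditioning set).
  P4: blocked at collider Bk (neither it nor any descendant is in the conditioning set).
  P5: blocked at collider Bk (neither it nor any descendant is in the conditioning set).
  P6: blocked at collider Bk (neither it nor any descendant is in the conditioning set).
The empty set is therefore the unique smallest valid set.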